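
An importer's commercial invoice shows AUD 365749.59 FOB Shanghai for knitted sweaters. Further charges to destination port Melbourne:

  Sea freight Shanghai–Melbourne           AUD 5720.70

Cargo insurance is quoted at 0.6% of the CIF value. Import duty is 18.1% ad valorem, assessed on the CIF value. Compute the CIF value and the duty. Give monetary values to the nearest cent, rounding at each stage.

CIF value: AUD 373712.57; import duty: AUD 67641.98

Let C be the CIF value. C = FOB price + freight + 0.6% × C
C − 0.6% × C = 365749.59 + 5720.70
0.994 × C = 371470.29
C = 371470.29 / 0.994 = 373712.57
Insurance premium = 0.6% × 373712.57 = 2242.28
Import duty = 373712.57 × 18.1% = 67641.98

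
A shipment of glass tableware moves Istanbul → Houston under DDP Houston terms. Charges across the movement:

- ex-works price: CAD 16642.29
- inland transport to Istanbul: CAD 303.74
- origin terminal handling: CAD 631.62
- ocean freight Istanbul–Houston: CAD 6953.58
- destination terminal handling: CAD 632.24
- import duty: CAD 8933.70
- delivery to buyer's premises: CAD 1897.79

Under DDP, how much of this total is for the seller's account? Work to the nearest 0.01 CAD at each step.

Seller's account: CAD 35994.96

DDP: the seller bears all costs including import duty.
Seller's account: goods 16642.29 + inland to port 303.74 + origin terminal 631.62 + freight 6953.58 + destination terminal 632.24 + duty 8933.70 + delivery 1897.79 = 35994.96
Buyer's account: 0.00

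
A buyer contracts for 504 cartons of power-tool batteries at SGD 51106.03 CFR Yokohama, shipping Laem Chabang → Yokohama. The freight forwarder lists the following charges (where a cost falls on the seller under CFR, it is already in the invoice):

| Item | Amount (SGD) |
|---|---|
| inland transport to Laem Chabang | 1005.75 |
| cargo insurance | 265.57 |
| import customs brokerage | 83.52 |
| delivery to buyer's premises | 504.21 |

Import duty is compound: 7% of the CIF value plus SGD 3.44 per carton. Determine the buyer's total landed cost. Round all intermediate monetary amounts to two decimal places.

Total landed cost: SGD 57289.10

CFR: the seller pays costs through ocean freight to the destination port, but not insurance.
Already in the invoice (seller's account under CFR): inland to port — exclude.
CIF value = CFR price + insurance = 51106.03 + 265.57 = 51371.60
Ad valorem component: 51371.60 × 7% = 3596.01
Specific component: 504 × 3.44 = 1733.76
Import duty = 3596.01 + 1733.76 = 5329.77
Buyer bears: insurance 265.57 + brokerage 83.52 + delivery 504.21 + duty 5329.77 = 6183.07
Landed cost = invoice 51106.03 + 6183.07 = 57289.10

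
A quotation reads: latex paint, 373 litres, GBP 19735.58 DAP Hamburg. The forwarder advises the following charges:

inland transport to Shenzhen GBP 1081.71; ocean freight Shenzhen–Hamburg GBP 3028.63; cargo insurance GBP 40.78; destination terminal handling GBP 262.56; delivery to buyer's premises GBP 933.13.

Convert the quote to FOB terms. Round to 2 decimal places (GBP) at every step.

Not relevant to the conversion: inland to port — on the seller under both DAP and FOB; already in the DAP price and stays in the FOB price.
From DAP to FOB, the seller no longer bears: freight, insurance, destination terminal, delivery.
FOB price = 19735.58 − 3028.63 − 40.78 − 262.56 − 933.13 = 15470.48

FOB price: GBP 15470.48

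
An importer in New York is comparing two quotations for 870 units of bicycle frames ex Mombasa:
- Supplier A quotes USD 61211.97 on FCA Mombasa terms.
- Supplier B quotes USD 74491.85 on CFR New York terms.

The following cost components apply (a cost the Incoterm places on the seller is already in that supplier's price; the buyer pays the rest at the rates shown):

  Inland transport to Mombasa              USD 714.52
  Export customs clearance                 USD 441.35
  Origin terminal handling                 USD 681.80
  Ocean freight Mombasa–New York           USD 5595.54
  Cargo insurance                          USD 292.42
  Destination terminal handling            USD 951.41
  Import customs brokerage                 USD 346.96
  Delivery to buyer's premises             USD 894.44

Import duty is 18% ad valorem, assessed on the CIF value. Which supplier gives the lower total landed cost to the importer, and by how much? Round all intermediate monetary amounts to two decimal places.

Supplier A is cheaper by USD 8263.00

Supplier A (FCA):
CIF value = FCA price + origin terminal + freight + insurance = 61211.97 + 681.80 + 5595.54 + 292.42 = 67781.73
Import duty = 67781.73 × 18% = 12200.71
Buyer bears (A): 681.80 + 5595.54 + 292.42 + 951.41 + 346.96 + 894.44 = 8762.57
Landed cost (A) = invoice 61211.97 + 8762.57 + duty 12200.71 = 82175.25
Supplier B (CFR):
CIF value = CFR price + insurance = 74491.85 + 292.42 = 74784.27
Import duty = 74784.27 × 18% = 13461.17
Buyer bears (B): 292.42 + 951.41 + 346.96 + 894.44 = 2485.23
Landed cost (B) = invoice 74491.85 + 2485.23 + duty 13461.17 = 90438.25
Difference = |82175.25 − 90438.25| = 8263.00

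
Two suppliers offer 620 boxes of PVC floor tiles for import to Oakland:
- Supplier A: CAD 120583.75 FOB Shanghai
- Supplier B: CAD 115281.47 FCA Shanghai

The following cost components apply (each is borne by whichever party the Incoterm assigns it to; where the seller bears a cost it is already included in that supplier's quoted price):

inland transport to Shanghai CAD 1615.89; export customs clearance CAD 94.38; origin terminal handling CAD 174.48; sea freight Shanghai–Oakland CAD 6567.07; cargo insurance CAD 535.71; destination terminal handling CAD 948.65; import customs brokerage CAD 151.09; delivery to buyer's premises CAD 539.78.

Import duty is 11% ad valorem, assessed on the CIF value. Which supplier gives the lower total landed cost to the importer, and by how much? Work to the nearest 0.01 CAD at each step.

Supplier A (FOB):
CIF value = FOB price + freight + insurance = 120583.75 + 6567.07 + 535.71 = 127686.53
Import duty = 127686.53 × 11% = 14045.52
Buyer bears (A): 6567.07 + 535.71 + 948.65 + 151.09 + 539.78 = 8742.30
Landed cost (A) = invoice 120583.75 + 8742.30 + duty 14045.52 = 143371.57
Supplier B (FCA):
CIF value = FCA price + origin terminal + freight + insurance = 115281.47 + 174.48 + 6567.07 + 535.71 = 122558.73
Import duty = 122558.73 × 11% = 13481.46
Buyer bears (B): 174.48 + 6567.07 + 535.71 + 948.65 + 151.09 + 539.78 = 8916.78
Landed cost (B) = invoice 115281.47 + 8916.78 + duty 13481.46 = 137679.71
Difference = |143371.57 − 137679.71| = 5691.86

Supplier B is cheaper by CAD 5691.86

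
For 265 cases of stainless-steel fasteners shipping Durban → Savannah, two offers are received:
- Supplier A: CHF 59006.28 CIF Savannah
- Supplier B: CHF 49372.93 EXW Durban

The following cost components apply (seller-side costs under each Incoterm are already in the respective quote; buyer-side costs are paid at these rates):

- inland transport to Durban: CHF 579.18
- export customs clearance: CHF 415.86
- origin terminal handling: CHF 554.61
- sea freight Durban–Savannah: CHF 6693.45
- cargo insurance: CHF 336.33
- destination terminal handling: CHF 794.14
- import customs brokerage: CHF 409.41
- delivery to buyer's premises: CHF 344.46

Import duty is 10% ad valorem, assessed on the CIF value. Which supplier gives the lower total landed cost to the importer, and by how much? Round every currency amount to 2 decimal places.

Supplier B is cheaper by CHF 1159.31

Supplier A (CIF):
The CIF price already equals the CIF value: 59006.28
Import duty = 59006.28 × 10% = 5900.63
Buyer bears (A): 794.14 + 409.41 + 344.46 = 1548.01
Landed cost (A) = invoice 59006.28 + 1548.01 + duty 5900.63 = 66454.92
Supplier B (EXW):
CIF value = EXW price + inland to port + export clearance + origin terminal + freight + insurance = 49372.93 + 579.18 + 415.86 + 554.61 + 6693.45 + 336.33 = 57952.36
Import duty = 57952.36 × 10% = 5795.24
Buyer bears (B): 579.18 + 415.86 + 554.61 + 6693.45 + 336.33 + 794.14 + 409.41 + 344.46 = 10127.44
Landed cost (B) = invoice 49372.93 + 10127.44 + duty 5795.24 = 65295.61
Difference = |66454.92 − 65295.61| = 1159.31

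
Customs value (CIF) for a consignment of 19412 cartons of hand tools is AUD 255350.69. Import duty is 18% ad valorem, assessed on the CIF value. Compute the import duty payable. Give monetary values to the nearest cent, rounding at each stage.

Import duty: AUD 45963.12

Import duty = 255350.69 × 18% = 45963.12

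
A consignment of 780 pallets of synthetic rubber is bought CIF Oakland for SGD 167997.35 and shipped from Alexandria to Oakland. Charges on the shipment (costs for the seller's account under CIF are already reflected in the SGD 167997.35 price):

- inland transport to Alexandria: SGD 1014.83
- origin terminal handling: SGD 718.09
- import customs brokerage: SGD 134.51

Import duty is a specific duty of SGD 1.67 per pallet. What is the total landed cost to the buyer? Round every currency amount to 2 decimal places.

Total landed cost: SGD 169434.46

CIF: the seller pays costs through ocean freight and marine insurance to the destination port.
Already in the invoice (seller's account under CIF): inland to port, origin terminal — exclude.
The CIF price already equals the CIF value: 167997.35
Import duty = 780 × 1.67 = 1302.60
Buyer bears: brokerage 134.51 + duty 1302.60 = 1437.11
Landed cost = invoice 167997.35 + 1437.11 = 169434.46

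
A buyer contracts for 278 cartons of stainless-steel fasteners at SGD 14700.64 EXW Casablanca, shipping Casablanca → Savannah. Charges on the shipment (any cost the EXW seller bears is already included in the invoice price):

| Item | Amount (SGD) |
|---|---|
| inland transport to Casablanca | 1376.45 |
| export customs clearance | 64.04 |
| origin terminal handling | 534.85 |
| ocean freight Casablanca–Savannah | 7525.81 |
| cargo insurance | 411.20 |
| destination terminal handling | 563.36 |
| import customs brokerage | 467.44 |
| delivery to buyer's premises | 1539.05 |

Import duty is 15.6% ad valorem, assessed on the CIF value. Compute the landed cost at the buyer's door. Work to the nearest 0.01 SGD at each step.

Total landed cost: SGD 31022.47

EXW: the seller makes goods available at their premises; the buyer bears all onward costs.
CIF value = EXW price + inland to port + export clearance + origin terminal + freight + insurance = 14700.64 + 1376.45 + 64.04 + 534.85 + 7525.81 + 411.20 = 24612.99
Import duty = 24612.99 × 15.6% = 3839.63
Buyer bears: inland to port 1376.45 + export clearance 64.04 + origin terminal 534.85 + freight 7525.81 + insurance 411.20 + destination terminal 563.36 + brokerage 467.44 + delivery 1539.05 + duty 3839.63 = 16321.83
Landed cost = invoice 14700.64 + 16321.83 = 31022.47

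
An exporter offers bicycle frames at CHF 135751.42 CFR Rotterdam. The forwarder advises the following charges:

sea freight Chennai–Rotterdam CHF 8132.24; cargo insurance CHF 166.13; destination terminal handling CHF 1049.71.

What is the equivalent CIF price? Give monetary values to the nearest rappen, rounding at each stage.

Not relevant to the conversion: freight — on the seller under both CFR and CIF; already in the CFR price and stays in the CIF price. destination terminal — on the buyer under both terms; not part of either seller's price.
From CFR to CIF, the seller additionally bears: insurance.
CIF price = 135751.42 + 166.13 = 135917.55

CIF price: CHF 135917.55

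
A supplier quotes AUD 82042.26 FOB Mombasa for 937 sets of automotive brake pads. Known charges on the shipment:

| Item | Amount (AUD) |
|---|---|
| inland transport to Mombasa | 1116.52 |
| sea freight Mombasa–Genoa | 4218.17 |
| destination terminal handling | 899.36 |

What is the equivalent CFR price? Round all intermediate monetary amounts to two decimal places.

CFR price: AUD 86260.43

Not relevant to the conversion: inland to port — on the seller under both FOB and CFR; already in the FOB price and stays in the CFR price. destination terminal — on the buyer under both terms; not part of either seller's price.
From FOB to CFR, the seller additionally bears: freight.
CFR price = 82042.26 + 4218.17 = 86260.43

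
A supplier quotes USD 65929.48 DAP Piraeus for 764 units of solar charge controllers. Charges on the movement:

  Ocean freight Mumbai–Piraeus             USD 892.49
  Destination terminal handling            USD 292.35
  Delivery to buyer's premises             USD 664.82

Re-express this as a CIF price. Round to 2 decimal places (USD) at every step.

Not relevant to the conversion: freight — on the seller under both DAP and CIF; already in the DAP price and stays in the CIF price.
From DAP to CIF, the seller no longer bears: destination terminal, delivery.
CIF price = 65929.48 − 292.35 − 664.82 = 64972.31

CIF price: USD 64972.31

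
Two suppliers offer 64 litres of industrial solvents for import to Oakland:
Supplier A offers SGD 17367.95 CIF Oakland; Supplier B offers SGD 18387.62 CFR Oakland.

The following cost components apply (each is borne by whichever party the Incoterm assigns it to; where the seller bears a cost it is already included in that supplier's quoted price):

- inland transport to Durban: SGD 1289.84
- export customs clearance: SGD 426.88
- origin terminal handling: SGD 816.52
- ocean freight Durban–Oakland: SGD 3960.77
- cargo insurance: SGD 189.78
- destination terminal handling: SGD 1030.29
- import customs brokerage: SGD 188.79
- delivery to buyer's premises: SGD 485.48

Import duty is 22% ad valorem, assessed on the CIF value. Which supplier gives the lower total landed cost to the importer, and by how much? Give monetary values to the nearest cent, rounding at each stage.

Supplier A (CIF):
The CIF price already equals the CIF value: 17367.95
Import duty = 17367.95 × 22% = 3820.95
Buyer bears (A): 1030.29 + 188.79 + 485.48 = 1704.56
Landed cost (A) = invoice 17367.95 + 1704.56 + duty 3820.95 = 22893.46
Supplier B (CFR):
CIF value = CFR price + insurance = 18387.62 + 189.78 = 18577.40
Import duty = 18577.40 × 22% = 4087.03
Buyer bears (B): 189.78 + 1030.29 + 188.79 + 485.48 = 1894.34
Landed cost (B) = invoice 18387.62 + 1894.34 + duty 4087.03 = 24368.99
Difference = |22893.46 − 24368.99| = 1475.53

Supplier A is cheaper by SGD 1475.53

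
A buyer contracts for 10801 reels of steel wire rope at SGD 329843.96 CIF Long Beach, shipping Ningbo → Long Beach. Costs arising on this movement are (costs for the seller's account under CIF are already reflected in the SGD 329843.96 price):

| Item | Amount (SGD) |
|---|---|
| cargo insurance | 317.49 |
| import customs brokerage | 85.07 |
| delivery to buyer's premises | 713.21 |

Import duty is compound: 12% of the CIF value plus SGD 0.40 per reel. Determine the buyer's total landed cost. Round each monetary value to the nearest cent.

CIF: the seller pays costs through ocean freight and marine insurance to the destination port.
Already in the invoice (seller's account under CIF): insurance — exclude.
The CIF price already equals the CIF value: 329843.96
Ad valorem component: 329843.96 × 12% = 39581.28
Specific component: 10801 × 0.40 = 4320.40
Import duty = 39581.28 + 4320.40 = 43901.68
Buyer bears: brokerage 85.07 + delivery 713.21 + duty 43901.68 = 44699.96
Landed cost = invoice 329843.96 + 44699.96 = 374543.92

Total landed cost: SGD 374543.92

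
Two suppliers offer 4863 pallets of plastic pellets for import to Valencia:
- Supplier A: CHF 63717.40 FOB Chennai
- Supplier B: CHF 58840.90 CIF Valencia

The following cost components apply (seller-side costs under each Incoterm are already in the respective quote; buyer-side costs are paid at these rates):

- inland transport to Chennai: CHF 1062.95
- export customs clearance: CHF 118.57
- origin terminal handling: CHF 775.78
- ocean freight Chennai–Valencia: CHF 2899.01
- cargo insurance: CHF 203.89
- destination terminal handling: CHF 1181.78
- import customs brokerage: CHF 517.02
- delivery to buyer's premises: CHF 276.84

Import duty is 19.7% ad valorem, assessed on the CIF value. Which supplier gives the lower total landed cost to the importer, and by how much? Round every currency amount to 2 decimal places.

Supplier A (FOB):
CIF value = FOB price + freight + insurance = 63717.40 + 2899.01 + 203.89 = 66820.30
Import duty = 66820.30 × 19.7% = 13163.60
Buyer bears (A): 2899.01 + 203.89 + 1181.78 + 517.02 + 276.84 = 5078.54
Landed cost (A) = invoice 63717.40 + 5078.54 + duty 13163.60 = 81959.54
Supplier B (CIF):
The CIF price already equals the CIF value: 58840.90
Import duty = 58840.90 × 19.7% = 11591.66
Buyer bears (B): 1181.78 + 517.02 + 276.84 = 1975.64
Landed cost (B) = invoice 58840.90 + 1975.64 + duty 11591.66 = 72408.20
Difference = |81959.54 − 72408.20| = 9551.34

Supplier B is cheaper by CHF 9551.34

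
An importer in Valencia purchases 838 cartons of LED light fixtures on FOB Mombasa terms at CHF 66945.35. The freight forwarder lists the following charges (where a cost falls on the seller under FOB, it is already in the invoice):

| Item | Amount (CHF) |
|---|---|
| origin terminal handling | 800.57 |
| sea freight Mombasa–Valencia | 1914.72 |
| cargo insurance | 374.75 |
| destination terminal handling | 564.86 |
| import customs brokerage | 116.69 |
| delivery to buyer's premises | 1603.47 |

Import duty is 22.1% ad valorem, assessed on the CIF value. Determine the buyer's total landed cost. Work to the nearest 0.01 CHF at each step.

FOB: the seller bears costs until goods are on board at the origin port; the buyer bears freight, insurance and all costs thereafter.
Already in the invoice (seller's account under FOB): origin terminal — exclude.
CIF value = FOB price + freight + insurance = 66945.35 + 1914.72 + 374.75 = 69234.82
Import duty = 69234.82 × 22.1% = 15300.90
Buyer bears: freight 1914.72 + insurance 374.75 + destination terminal 564.86 + brokerage 116.69 + delivery 1603.47 + duty 15300.90 = 19875.39
Landed cost = invoice 66945.35 + 19875.39 = 86820.74

Total landed cost: CHF 86820.74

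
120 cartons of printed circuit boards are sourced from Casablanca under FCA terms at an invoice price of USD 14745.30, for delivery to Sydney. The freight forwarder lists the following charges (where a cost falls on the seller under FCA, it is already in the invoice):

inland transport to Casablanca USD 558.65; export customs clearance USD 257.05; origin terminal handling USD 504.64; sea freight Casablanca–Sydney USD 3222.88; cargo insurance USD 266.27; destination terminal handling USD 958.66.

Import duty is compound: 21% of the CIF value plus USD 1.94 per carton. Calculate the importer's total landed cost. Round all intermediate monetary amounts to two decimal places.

FCA: the seller delivers export-cleared goods to the carrier; the buyer bears costs from that point.
Already in the invoice (seller's account under FCA): inland to port, export clearance — exclude.
CIF value = FCA price + origin terminal + freight + insurance = 14745.30 + 504.64 + 3222.88 + 266.27 = 18739.09
Ad valorem component: 18739.09 × 21% = 3935.21
Specific component: 120 × 1.94 = 232.80
Import duty = 3935.21 + 232.80 = 4168.01
Buyer bears: origin terminal 504.64 + freight 3222.88 + insurance 266.27 + destination terminal 958.66 + duty 4168.01 = 9120.46
Landed cost = invoice 14745.30 + 9120.46 = 23865.76

Total landed cost: USD 23865.76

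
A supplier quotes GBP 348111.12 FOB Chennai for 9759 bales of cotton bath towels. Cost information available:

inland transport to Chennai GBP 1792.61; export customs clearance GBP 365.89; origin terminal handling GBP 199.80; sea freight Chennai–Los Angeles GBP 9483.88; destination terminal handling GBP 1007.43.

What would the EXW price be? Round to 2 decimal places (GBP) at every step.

Not relevant to the conversion: destination terminal, freight — on the buyer under both terms; not part of either seller's price.
From FOB to EXW, the seller no longer bears: inland to port, export clearance, origin terminal.
EXW price = 348111.12 − 1792.61 − 365.89 − 199.80 = 345752.82

EXW price: GBP 345752.82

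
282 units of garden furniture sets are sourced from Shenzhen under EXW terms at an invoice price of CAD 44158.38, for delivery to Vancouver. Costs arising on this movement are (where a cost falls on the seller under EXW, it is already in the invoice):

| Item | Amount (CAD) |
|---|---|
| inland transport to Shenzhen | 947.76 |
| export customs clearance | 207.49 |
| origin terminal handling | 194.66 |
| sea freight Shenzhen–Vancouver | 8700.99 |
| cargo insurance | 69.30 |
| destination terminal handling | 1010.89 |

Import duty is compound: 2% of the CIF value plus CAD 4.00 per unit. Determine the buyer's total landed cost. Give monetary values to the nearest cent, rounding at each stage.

Total landed cost: CAD 57503.04

EXW: the seller makes goods available at their premises; the buyer bears all onward costs.
CIF value = EXW price + inland to port + export clearance + origin terminal + freight + insurance = 44158.38 + 947.76 + 207.49 + 194.66 + 8700.99 + 69.30 = 54278.58
Ad valorem component: 54278.58 × 2% = 1085.57
Specific component: 282 × 4.00 = 1128.00
Import duty = 1085.57 + 1128.00 = 2213.57
Buyer bears: inland to port 947.76 + export clearance 207.49 + origin terminal 194.66 + freight 8700.99 + insurance 69.30 + destination terminal 1010.89 + duty 2213.57 = 13344.66
Landed cost = invoice 44158.38 + 13344.66 = 57503.04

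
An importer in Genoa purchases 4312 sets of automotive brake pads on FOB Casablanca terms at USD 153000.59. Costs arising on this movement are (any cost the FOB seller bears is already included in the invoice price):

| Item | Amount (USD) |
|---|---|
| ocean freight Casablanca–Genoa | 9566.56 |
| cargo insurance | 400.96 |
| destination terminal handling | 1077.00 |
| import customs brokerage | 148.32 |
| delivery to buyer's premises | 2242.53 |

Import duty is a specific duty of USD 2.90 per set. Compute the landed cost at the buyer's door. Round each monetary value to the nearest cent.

FOB: the seller bears costs until goods are on board at the origin port; the buyer bears freight, insurance and all costs thereafter.
CIF value = FOB price + freight + insurance = 153000.59 + 9566.56 + 400.96 = 162968.11
Import duty = 4312 × 2.90 = 12504.80
Buyer bears: freight 9566.56 + insurance 400.96 + destination terminal 1077.00 + brokerage 148.32 + delivery 2242.53 + duty 12504.80 = 25940.17
Landed cost = invoice 153000.59 + 25940.17 = 178940.76

Total landed cost: USD 178940.76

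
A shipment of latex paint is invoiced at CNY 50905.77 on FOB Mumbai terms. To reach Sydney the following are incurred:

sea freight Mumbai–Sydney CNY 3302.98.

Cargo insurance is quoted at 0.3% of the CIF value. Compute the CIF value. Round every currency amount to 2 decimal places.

Let C be the CIF value. C = FOB price + freight + 0.3% × C
C − 0.3% × C = 50905.77 + 3302.98
0.997 × C = 54208.75
C = 54208.75 / 0.997 = 54371.87
Insurance premium = 0.3% × 54371.87 = 163.12

CIF value: CNY 54371.87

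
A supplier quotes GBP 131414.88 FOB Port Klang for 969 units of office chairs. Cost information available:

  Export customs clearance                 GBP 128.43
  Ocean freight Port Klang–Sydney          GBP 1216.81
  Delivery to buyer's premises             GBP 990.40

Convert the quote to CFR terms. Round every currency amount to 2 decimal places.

CFR price: GBP 132631.69

Not relevant to the conversion: export clearance — on the seller under both FOB and CFR; already in the FOB price and stays in the CFR price. delivery — on the buyer under both terms; not part of either seller's price.
From FOB to CFR, the seller additionally bears: freight.
CFR price = 131414.88 + 1216.81 = 132631.69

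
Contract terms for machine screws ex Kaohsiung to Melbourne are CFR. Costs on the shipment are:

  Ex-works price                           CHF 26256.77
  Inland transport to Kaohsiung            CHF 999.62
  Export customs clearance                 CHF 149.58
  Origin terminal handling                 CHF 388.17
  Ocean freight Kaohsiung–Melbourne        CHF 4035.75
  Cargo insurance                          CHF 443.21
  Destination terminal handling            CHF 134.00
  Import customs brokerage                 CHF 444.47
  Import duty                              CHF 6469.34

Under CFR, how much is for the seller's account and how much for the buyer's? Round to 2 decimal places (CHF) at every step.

CFR: the seller pays costs through ocean freight to the destination port, but not insurance.
Seller's account: goods 26256.77 + inland to port 999.62 + export clearance 149.58 + origin terminal 388.17 + freight 4035.75 = 31829.89
Buyer's account: insurance 443.21 + destination terminal 134.00 + brokerage 444.47 + duty 6469.34 = 7491.02

Seller: CHF 31829.89; buyer: CHF 7491.02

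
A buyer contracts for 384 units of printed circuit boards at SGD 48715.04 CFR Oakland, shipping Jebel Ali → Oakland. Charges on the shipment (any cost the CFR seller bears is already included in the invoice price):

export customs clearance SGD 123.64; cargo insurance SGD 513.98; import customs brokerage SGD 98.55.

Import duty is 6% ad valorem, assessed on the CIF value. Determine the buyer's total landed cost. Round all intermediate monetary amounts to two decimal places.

CFR: the seller pays costs through ocean freight to the destination port, but not insurance.
Already in the invoice (seller's account under CFR): export clearance — exclude.
CIF value = CFR price + insurance = 48715.04 + 513.98 = 49229.02
Import duty = 49229.02 × 6% = 2953.74
Buyer bears: insurance 513.98 + brokerage 98.55 + duty 2953.74 = 3566.27
Landed cost = invoice 48715.04 + 3566.27 = 52281.31

Total landed cost: SGD 52281.31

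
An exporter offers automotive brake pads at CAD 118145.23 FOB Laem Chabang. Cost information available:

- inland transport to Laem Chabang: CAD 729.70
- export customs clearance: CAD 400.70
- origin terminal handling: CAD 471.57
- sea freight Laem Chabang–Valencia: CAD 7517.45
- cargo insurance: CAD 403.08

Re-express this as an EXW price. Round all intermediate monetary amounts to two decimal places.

Not relevant to the conversion: freight, insurance — on the buyer under both terms; not part of either seller's price.
From FOB to EXW, the seller no longer bears: inland to port, export clearance, origin terminal.
EXW price = 118145.23 − 729.70 − 400.70 − 471.57 = 116543.26

EXW price: CAD 116543.26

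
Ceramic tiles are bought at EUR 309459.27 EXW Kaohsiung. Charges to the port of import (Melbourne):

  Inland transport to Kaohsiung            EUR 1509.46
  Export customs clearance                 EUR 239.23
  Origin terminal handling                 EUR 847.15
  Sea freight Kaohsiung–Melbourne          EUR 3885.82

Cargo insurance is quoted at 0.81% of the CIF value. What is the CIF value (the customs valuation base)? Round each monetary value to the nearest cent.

CIF value: EUR 318520.95

Let C be the CIF value. C = EXW price + pre-shipment costs + freight + 0.81% × C
C − 0.81% × C = 309459.27 + 1509.46 + 239.23 + 847.15 + 3885.82
0.9919 × C = 315940.93
C = 315940.93 / 0.9919 = 318520.95
Insurance premium = 0.81% × 318520.95 = 2580.02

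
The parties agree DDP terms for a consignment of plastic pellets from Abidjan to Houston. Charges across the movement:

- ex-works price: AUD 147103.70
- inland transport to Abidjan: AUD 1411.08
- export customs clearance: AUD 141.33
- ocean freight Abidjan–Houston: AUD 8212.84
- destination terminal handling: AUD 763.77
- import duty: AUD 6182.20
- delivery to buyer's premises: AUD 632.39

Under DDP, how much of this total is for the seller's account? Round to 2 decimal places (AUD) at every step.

DDP: the seller bears all costs including import duty.
Seller's account: goods 147103.70 + inland to port 1411.08 + export clearance 141.33 + freight 8212.84 + destination terminal 763.77 + duty 6182.20 + delivery 632.39 = 164447.31
Buyer's account: 0.00

Seller's account: AUD 164447.31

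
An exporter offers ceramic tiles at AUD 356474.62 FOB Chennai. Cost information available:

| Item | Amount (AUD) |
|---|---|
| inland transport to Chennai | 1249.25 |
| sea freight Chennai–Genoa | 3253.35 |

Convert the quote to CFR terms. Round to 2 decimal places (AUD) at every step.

CFR price: AUD 359727.97

Not relevant to the conversion: inland to port — on the seller under both FOB and CFR; already in the FOB price and stays in the CFR price.
From FOB to CFR, the seller additionally bears: freight.
CFR price = 356474.62 + 3253.35 = 359727.97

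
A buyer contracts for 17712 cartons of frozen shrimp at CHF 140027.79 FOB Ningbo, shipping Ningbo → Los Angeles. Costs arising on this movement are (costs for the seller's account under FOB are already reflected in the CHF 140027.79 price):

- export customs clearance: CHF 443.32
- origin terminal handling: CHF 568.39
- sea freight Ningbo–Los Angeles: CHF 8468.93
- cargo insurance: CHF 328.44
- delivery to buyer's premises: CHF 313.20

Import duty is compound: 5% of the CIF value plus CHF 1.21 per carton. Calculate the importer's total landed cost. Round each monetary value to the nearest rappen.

Total landed cost: CHF 178011.14

FOB: the seller bears costs until goods are on board at the origin port; the buyer bears freight, insurance and all costs thereafter.
Already in the invoice (seller's account under FOB): export clearance, origin terminal — exclude.
CIF value = FOB price + freight + insurance = 140027.79 + 8468.93 + 328.44 = 148825.16
Ad valorem component: 148825.16 × 5% = 7441.26
Specific component: 17712 × 1.21 = 21431.52
Import duty = 7441.26 + 21431.52 = 28872.78
Buyer bears: freight 8468.93 + insurance 328.44 + delivery 313.20 + duty 28872.78 = 37983.35
Landed cost = invoice 140027.79 + 37983.35 = 178011.14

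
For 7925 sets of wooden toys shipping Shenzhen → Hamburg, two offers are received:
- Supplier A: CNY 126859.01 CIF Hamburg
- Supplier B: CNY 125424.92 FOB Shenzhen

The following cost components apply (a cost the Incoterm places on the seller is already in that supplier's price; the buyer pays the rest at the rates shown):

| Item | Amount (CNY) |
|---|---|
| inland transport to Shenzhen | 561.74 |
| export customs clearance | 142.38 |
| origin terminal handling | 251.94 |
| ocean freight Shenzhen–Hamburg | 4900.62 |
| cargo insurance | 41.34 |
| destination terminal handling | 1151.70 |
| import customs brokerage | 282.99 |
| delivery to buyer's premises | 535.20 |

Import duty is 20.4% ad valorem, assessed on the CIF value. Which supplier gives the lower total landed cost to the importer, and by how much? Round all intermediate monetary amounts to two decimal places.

Supplier A (CIF):
The CIF price already equals the CIF value: 126859.01
Import duty = 126859.01 × 20.4% = 25879.24
Buyer bears (A): 1151.70 + 282.99 + 535.20 = 1969.89
Landed cost (A) = invoice 126859.01 + 1969.89 + duty 25879.24 = 154708.14
Supplier B (FOB):
CIF value = FOB price + freight + insurance = 125424.92 + 4900.62 + 41.34 = 130366.88
Import duty = 130366.88 × 20.4% = 26594.84
Buyer bears (B): 4900.62 + 41.34 + 1151.70 + 282.99 + 535.20 = 6911.85
Landed cost (B) = invoice 125424.92 + 6911.85 + duty 26594.84 = 158931.61
Difference = |154708.14 − 158931.61| = 4223.47

Supplier A is cheaper by CNY 4223.47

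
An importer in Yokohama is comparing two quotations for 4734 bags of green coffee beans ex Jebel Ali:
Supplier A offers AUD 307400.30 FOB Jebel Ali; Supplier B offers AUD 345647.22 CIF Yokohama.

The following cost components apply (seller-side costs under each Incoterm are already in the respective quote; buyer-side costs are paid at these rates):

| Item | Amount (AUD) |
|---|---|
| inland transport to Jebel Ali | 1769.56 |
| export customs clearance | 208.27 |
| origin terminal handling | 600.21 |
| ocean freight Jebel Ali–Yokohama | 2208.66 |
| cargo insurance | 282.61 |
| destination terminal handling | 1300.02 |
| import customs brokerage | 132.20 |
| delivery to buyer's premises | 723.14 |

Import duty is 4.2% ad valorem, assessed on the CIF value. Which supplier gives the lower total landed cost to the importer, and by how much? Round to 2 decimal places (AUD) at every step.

Supplier A (FOB):
CIF value = FOB price + freight + insurance = 307400.30 + 2208.66 + 282.61 = 309891.57
Import duty = 309891.57 × 4.2% = 13015.45
Buyer bears (A): 2208.66 + 282.61 + 1300.02 + 132.20 + 723.14 = 4646.63
Landed cost (A) = invoice 307400.30 + 4646.63 + duty 13015.45 = 325062.38
Supplier B (CIF):
The CIF price already equals the CIF value: 345647.22
Import duty = 345647.22 × 4.2% = 14517.18
Buyer bears (B): 1300.02 + 132.20 + 723.14 = 2155.36
Landed cost (B) = invoice 345647.22 + 2155.36 + duty 14517.18 = 362319.76
Difference = |325062.38 − 362319.76| = 37257.38

Supplier A is cheaper by AUD 37257.38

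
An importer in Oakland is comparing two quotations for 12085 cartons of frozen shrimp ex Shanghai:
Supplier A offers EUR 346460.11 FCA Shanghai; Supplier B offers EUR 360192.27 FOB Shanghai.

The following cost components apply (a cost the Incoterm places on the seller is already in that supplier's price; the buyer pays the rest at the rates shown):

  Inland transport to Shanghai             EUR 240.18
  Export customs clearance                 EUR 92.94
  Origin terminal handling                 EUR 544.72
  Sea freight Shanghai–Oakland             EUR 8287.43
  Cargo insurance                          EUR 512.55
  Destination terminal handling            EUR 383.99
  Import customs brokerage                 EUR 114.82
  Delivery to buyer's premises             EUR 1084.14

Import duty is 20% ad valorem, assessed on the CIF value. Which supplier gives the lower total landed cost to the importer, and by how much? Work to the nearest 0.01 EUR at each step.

Supplier A (FCA):
CIF value = FCA price + origin terminal + freight + insurance = 346460.11 + 544.72 + 8287.43 + 512.55 = 355804.81
Import duty = 355804.81 × 20% = 71160.96
Buyer bears (A): 544.72 + 8287.43 + 512.55 + 383.99 + 114.82 + 1084.14 = 10927.65
Landed cost (A) = invoice 346460.11 + 10927.65 + duty 71160.96 = 428548.72
Supplier B (FOB):
CIF value = FOB price + freight + insurance = 360192.27 + 8287.43 + 512.55 = 368992.25
Import duty = 368992.25 × 20% = 73798.45
Buyer bears (B): 8287.43 + 512.55 + 383.99 + 114.82 + 1084.14 = 10382.93
Landed cost (B) = invoice 360192.27 + 10382.93 + duty 73798.45 = 444373.65
Difference = |428548.72 − 444373.65| = 15824.93

Supplier A is cheaper by EUR 15824.93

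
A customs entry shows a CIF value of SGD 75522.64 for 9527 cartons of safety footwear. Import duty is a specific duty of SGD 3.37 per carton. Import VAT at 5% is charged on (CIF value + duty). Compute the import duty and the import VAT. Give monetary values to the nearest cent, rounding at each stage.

Import duty: SGD 32105.99; import VAT: SGD 5381.43

Import duty = 9527 × 3.37 = 32105.99
VAT base = CIF + duty = 75522.64 + 32105.99 = 107628.63
Import VAT = 107628.63 × 5% = 5381.43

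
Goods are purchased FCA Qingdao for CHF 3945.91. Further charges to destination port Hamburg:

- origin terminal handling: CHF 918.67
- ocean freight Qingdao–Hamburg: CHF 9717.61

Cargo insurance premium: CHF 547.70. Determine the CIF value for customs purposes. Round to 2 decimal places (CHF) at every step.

CIF = FCA price + pre-shipment costs + freight + insurance
CIF = 3945.91 + 918.67 + 9717.61 + 547.70 = 15129.89

CIF value: CHF 15129.89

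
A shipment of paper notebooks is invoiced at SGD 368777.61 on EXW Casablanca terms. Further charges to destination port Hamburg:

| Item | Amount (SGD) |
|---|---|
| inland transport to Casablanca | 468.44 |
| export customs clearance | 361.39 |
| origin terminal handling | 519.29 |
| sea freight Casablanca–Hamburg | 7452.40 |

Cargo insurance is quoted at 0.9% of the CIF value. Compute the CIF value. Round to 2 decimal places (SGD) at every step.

Let C be the CIF value. C = EXW price + pre-shipment costs + freight + 0.9% × C
C − 0.9% × C = 368777.61 + 468.44 + 361.39 + 519.29 + 7452.40
0.991 × C = 377579.13
C = 377579.13 / 0.991 = 381008.20
Insurance premium = 0.9% × 381008.20 = 3429.07

CIF value: SGD 381008.20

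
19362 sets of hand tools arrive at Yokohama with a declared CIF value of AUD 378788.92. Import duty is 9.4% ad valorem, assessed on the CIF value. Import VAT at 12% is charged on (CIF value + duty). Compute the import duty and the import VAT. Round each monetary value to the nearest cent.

Import duty: AUD 35606.16; import VAT: AUD 49727.41

Import duty = 378788.92 × 9.4% = 35606.16
VAT base = CIF + duty = 378788.92 + 35606.16 = 414395.08
Import VAT = 414395.08 × 12% = 49727.41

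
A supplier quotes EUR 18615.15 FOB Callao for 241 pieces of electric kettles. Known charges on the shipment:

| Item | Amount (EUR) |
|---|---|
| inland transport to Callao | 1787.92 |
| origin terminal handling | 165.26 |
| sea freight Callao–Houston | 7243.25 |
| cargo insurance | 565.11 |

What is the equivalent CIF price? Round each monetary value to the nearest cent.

CIF price: EUR 26423.51

Not relevant to the conversion: inland to port, origin terminal — on the seller under both FOB and CIF; already in the FOB price and stays in the CIF price.
From FOB to CIF, the seller additionally bears: freight, insurance.
CIF price = 18615.15 + 7243.25 + 565.11 = 26423.51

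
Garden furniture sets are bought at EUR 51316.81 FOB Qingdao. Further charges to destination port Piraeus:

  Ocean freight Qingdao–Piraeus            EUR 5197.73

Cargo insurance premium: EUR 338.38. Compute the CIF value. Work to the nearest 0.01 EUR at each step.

CIF value: EUR 56852.92

CIF = FOB price + freight + insurance
CIF = 51316.81 + 5197.73 + 338.38 = 56852.92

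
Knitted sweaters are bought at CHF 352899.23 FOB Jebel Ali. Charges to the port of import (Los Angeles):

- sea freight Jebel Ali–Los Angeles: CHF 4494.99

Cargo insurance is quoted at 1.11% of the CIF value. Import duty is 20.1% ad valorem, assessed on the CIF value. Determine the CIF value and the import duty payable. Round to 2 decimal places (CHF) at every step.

Let C be the CIF value. C = FOB price + freight + 1.11% × C
C − 1.11% × C = 352899.23 + 4494.99
0.9889 × C = 357394.22
C = 357394.22 / 0.9889 = 361405.82
Insurance premium = 1.11% × 361405.82 = 4011.60
Import duty = 361405.82 × 20.1% = 72642.57

CIF value: CHF 361405.82; import duty: CHF 72642.57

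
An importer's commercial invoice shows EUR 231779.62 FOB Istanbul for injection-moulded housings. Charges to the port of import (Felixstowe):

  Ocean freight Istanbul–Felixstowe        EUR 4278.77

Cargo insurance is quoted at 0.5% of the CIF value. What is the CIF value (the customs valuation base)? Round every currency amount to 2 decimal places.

CIF value: EUR 237244.61

Let C be the CIF value. C = FOB price + freight + 0.5% × C
C − 0.5% × C = 231779.62 + 4278.77
0.995 × C = 236058.39
C = 236058.39 / 0.995 = 237244.61
Insurance premium = 0.5% × 237244.61 = 1186.22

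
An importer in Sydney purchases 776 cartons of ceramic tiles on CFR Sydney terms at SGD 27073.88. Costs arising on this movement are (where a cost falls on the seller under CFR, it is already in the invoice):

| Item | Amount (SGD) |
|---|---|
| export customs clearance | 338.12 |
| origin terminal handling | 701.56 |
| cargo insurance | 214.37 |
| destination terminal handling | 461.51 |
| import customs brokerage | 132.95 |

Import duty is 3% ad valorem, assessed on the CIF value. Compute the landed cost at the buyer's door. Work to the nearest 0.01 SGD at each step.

CFR: the seller pays costs through ocean freight to the destination port, but not insurance.
Already in the invoice (seller's account under CFR): export clearance, origin terminal — exclude.
CIF value = CFR price + insurance = 27073.88 + 214.37 = 27288.25
Import duty = 27288.25 × 3% = 818.65
Buyer bears: insurance 214.37 + destination terminal 461.51 + brokerage 132.95 + duty 818.65 = 1627.48
Landed cost = invoice 27073.88 + 1627.48 = 28701.36

Total landed cost: SGD 28701.36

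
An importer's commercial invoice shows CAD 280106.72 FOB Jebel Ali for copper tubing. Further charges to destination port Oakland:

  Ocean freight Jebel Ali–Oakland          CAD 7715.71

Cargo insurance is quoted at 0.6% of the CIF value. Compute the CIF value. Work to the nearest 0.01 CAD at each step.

CIF value: CAD 289559.79

Let C be the CIF value. C = FOB price + freight + 0.6% × C
C − 0.6% × C = 280106.72 + 7715.71
0.994 × C = 287822.43
C = 287822.43 / 0.994 = 289559.79
Insurance premium = 0.6% × 289559.79 = 1737.36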